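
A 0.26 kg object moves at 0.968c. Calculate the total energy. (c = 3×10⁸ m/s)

γ = 1/√(1 - 0.968²) = 3.985
mc² = 0.26 × (3×10⁸)² = 2.340×10¹⁶ J
E = γmc² = 3.985 × 2.340×10¹⁶ = 9.325×10¹⁶ J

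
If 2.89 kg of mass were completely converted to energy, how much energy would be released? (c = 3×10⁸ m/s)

Using E = mc²:
c² = (3×10⁸)² = 9×10¹⁶ m²/s²
E = 2.89 × 9×10¹⁶ = 2.601×10¹⁷ J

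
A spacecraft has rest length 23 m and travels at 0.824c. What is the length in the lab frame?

Proper length L₀ = 23 m
γ = 1/√(1 - 0.824²) = 1.765
L = L₀/γ = 23/1.765 = 13.03 m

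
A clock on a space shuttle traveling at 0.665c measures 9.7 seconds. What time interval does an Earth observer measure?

Proper time Δt₀ = 9.7 seconds
γ = 1/√(1 - 0.665²) = 1.339
Δt = γΔt₀ = 1.339 × 9.7 = 12.99 seconds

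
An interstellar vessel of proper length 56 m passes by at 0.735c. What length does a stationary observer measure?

Proper length L₀ = 56 m
γ = 1/√(1 - 0.735²) = 1.475
L = L₀/γ = 56/1.475 = 37.97 m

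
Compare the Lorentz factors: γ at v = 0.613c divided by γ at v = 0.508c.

γ₁ = 1/√(1 - 0.613²) = 1.266
γ₂ = 1/√(1 - 0.508²) = 1.161
γ₁/γ₂ = 1.266/1.161 = 1.090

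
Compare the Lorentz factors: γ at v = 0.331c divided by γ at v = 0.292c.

γ₁ = 1/√(1 - 0.331²) = 1.05974
γ₂ = 1/√(1 - 0.292²) = 1.04557
γ₁/γ₂ = 1.05974/1.04557 = 1.014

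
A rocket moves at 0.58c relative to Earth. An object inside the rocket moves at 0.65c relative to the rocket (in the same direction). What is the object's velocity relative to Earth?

u = (u' + v)/(1 + u'v/c²)
Numerator: 0.65 + 0.58 = 1.23
Denominator: 1 + 0.377 = 1.377
u = 1.23/1.377 = 0.8932c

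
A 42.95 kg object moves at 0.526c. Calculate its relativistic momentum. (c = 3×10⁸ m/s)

γ = 1/√(1 - 0.526²) = 1.1758
v = 0.526 × 3×10⁸ = 1.578×10⁸ m/s
p = γmv = 1.1758 × 42.95 × 1.578×10⁸ = 7.969×10⁹ kg·m/s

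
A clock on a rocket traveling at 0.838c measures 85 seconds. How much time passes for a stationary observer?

Proper time Δt₀ = 85 seconds
γ = 1/√(1 - 0.838²) = 1.833
Δt = γΔt₀ = 1.833 × 85 = 155.8 seconds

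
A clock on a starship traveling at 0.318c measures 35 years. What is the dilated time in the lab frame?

Proper time Δt₀ = 35 years
γ = 1/√(1 - 0.318²) = 1.0548
Δt = γΔt₀ = 1.0548 × 35 = 36.92 years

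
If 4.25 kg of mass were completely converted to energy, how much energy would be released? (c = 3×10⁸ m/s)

Using E = mc²:
c² = (3×10⁸)² = 9×10¹⁶ m²/s²
E = 4.25 × 9×10¹⁶ = 3.825×10¹⁷ J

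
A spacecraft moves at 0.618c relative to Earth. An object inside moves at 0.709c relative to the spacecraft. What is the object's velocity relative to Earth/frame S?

u = (u' + v)/(1 + u'v/c²)
Numerator: 0.709 + 0.618 = 1.327
Denominator: 1 + 0.438162 = 1.438162
u = 1.327/1.438162 = 0.9227c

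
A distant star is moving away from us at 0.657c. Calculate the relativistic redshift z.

β = 0.657
(1+β)/(1-β) = 1.657/0.343 = 4.831
√(4.831) = 2.198
z = 2.198 - 1 = 1.198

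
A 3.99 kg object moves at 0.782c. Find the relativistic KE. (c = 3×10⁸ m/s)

γ = 1/√(1 - 0.782²) = 1.6044
γ - 1 = 0.6044
KE = (γ-1)mc² = 0.6044 × 3.99 × (3×10⁸)² = 2.170×10¹⁷ J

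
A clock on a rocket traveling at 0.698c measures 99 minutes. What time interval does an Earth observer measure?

Proper time Δt₀ = 99 minutes
γ = 1/√(1 - 0.698²) = 1.396
Δt = γΔt₀ = 1.396 × 99 = 138.2 minutes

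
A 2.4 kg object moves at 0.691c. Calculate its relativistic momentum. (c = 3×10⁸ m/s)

γ = 1/√(1 - 0.691²) = 1.3834
v = 0.691 × 3×10⁸ = 2.073×10⁸ m/s
p = γmv = 1.3834 × 2.4 × 2.073×10⁸ = 6.883×10⁸ kg·m/s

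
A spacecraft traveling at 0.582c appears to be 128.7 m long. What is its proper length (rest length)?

Contracted length L = 128.7 m
γ = 1/√(1 - 0.582²) = 1.230
L₀ = γL = 1.230 × 128.7 = 158.3 m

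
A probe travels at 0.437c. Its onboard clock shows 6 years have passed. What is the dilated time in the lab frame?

Proper time Δt₀ = 6 years
γ = 1/√(1 - 0.437²) = 1.1118
Δt = γΔt₀ = 1.1118 × 6 = 6.671 years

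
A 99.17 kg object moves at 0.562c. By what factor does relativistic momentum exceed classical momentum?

p_rel = γmv, p_class = mv
Ratio = γ = 1/√(1 - 0.562²) = 1.209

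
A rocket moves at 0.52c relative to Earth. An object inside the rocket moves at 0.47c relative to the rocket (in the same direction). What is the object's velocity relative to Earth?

u = (u' + v)/(1 + u'v/c²)
Numerator: 0.47 + 0.52 = 0.99
Denominator: 1 + 0.2444 = 1.2444
u = 0.99/1.2444 = 0.7956c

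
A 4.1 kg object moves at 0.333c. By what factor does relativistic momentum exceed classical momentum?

p_rel = γmv, p_class = mv
Ratio = γ = 1/√(1 - 0.333²) = 1.061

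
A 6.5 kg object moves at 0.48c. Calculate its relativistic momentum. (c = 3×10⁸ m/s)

γ = 1/√(1 - 0.48²) = 1.140
v = 0.48 × 3×10⁸ = 1.440×10⁸ m/s
p = γmv = 1.140 × 6.5 × 1.440×10⁸ = 1.067×10⁹ kg·m/s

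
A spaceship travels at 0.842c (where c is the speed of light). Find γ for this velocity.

v/c = 0.842, so (v/c)² = 0.708964
1 - (v/c)² = 0.291036
γ = 1/√(0.291036) = 1.854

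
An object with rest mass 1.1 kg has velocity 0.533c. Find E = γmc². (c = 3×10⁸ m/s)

γ = 1/√(1 - 0.533²) = 1.182
mc² = 1.1 × (3×10⁸)² = 9.900×10¹⁶ J
E = γmc² = 1.182 × 9.900×10¹⁶ = 1.170×10¹⁷ J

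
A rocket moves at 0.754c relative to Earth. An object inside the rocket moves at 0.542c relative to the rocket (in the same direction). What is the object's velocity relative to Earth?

u = (u' + v)/(1 + u'v/c²)
Numerator: 0.542 + 0.754 = 1.296
Denominator: 1 + 0.408668 = 1.408668
u = 1.296/1.408668 = 0.9200c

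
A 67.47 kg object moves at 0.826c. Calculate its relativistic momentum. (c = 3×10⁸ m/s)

γ = 1/√(1 - 0.826²) = 1.774
v = 0.826 × 3×10⁸ = 2.478×10⁸ m/s
p = γmv = 1.774 × 67.47 × 2.478×10⁸ = 2.966×10¹⁰ kg·m/s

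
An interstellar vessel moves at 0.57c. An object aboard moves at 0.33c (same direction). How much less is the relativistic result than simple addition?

Classical: u' + v = 0.33 + 0.57 = 0.9c
Relativistic: u = (0.33 + 0.57)/(1 + 0.1881) = 0.9/1.1881 = 0.7575c
Difference: 0.9 - 0.7575 = 0.1425c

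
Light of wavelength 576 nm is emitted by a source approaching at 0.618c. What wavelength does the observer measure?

β = 0.618
Wavelength Doppler factor = √(0.382/1.618) = √(0.2361) = 0.4859
λ_obs = 576 × 0.4859 = 279.9 nm (blueshift)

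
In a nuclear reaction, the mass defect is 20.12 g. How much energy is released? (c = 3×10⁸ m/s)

Convert mass defect: Δm = 20.12 g = 0.02012 kg
E = Δm·c² = 0.02012 × (3×10⁸)²
= 0.02012 × 9×10¹⁶ = 1.811×10¹⁵ J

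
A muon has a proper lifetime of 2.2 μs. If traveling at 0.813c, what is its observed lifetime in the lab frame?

Proper lifetime τ₀ = 2.2 μs
γ = 1/√(1 - 0.813²) = 1.7174
τ = γτ₀ = 1.7174 × 2.2 μs = 3.778 μs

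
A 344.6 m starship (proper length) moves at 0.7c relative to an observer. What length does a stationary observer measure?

Proper length L₀ = 344.6 m
γ = 1/√(1 - 0.7²) = 1.400
L = L₀/γ = 344.6/1.400 = 246.1 m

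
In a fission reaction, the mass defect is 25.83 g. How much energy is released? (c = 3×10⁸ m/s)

Convert mass defect: Δm = 25.83 g = 0.02583 kg
E = Δm·c² = 0.02583 × (3×10⁸)²
= 0.02583 × 9×10¹⁶ = 2.325×10¹⁵ J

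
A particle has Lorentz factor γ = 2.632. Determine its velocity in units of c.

From γ = 1/√(1 - v²/c²):
1/γ² = 1/2.632² = 0.1444
v²/c² = 1 - 0.1444 = 0.8556
v/c = √(0.8556) = 0.9250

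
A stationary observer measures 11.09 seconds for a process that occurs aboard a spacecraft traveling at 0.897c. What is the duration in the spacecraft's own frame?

Dilated time Δt = 11.09 seconds
γ = 1/√(1 - 0.897²) = 2.2623
Δt₀ = Δt/γ = 11.09/2.2623 = 4.902 seconds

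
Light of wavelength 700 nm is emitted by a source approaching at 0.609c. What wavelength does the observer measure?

β = 0.609
Wavelength Doppler factor = √(0.391/1.609) = √(0.2430) = 0.4930
λ_obs = 700 × 0.4930 = 345.1 nm (blueshift)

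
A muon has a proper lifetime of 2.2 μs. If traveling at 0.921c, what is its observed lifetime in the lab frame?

Proper lifetime τ₀ = 2.2 μs
γ = 1/√(1 - 0.921²) = 2.567
τ = γτ₀ = 2.567 × 2.2 μs = 5.647 μs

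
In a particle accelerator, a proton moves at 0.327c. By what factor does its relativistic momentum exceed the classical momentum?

p_rel = γmv, p_class = mv
Ratio = γ = 1/√(1 - 0.327²)
= 1/√(0.893071) = 1.058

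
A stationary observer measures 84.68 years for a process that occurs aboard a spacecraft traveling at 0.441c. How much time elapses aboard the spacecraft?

Dilated time Δt = 84.68 years
γ = 1/√(1 - 0.441²) = 1.1142
Δt₀ = Δt/γ = 84.68/1.1142 = 76.00 years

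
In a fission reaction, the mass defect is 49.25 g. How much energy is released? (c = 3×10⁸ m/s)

Convert mass defect: Δm = 49.25 g = 0.04925 kg
E = Δm·c² = 0.04925 × (3×10⁸)²
= 0.04925 × 9×10¹⁶ = 4.433×10¹⁵ J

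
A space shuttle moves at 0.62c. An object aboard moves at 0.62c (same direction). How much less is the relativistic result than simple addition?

Classical: u' + v = 0.62 + 0.62 = 1.24c
Relativistic: u = (0.62 + 0.62)/(1 + 0.3844) = 1.24/1.3844 = 0.8957c
Difference: 1.24 - 0.8957 = 0.3443c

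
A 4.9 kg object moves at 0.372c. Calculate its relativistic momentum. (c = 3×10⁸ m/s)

γ = 1/√(1 - 0.372²) = 1.0773
v = 0.372 × 3×10⁸ = 1.116×10⁸ m/s
p = γmv = 1.0773 × 4.9 × 1.116×10⁸ = 5.891×10⁸ kg·m/s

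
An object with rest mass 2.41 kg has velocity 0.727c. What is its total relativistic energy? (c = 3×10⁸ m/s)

γ = 1/√(1 - 0.727²) = 1.4564
mc² = 2.41 × (3×10⁸)² = 2.169×10¹⁷ J
E = γmc² = 1.4564 × 2.169×10¹⁷ = 3.159×10¹⁷ J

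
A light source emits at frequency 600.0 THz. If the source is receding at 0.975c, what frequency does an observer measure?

β = v/c = 0.975
(1-β)/(1+β) = 0.025/1.975 = 0.012658
Doppler factor = √(0.012658) = 0.11251
f_obs = 600.0 × 0.11251 = 67.51 THz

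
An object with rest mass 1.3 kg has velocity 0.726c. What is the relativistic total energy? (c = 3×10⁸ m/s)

γ = 1/√(1 - 0.726²) = 1.454
mc² = 1.3 × (3×10⁸)² = 1.170×10¹⁷ J
E = γmc² = 1.454 × 1.170×10¹⁷ = 1.701×10¹⁷ J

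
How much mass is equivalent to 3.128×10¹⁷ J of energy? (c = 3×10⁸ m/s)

From E = mc², we get m = E/c²
c² = (3×10⁸)² = 9×10¹⁶ m²/s²
m = 3.128×10¹⁷ / 9×10¹⁶ = 3.476 kg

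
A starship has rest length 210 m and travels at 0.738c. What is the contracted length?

Proper length L₀ = 210 m
γ = 1/√(1 - 0.738²) = 1.482
L = L₀/γ = 210/1.482 = 141.7 m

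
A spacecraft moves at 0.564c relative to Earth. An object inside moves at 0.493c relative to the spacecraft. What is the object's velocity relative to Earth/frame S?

u = (u' + v)/(1 + u'v/c²)
Numerator: 0.493 + 0.564 = 1.057
Denominator: 1 + 0.278052 = 1.278052
u = 1.057/1.278052 = 0.8270c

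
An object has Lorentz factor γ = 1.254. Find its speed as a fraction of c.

From γ = 1/√(1 - v²/c²):
1/γ² = 1/1.254² = 0.6359
v²/c² = 1 - 0.6359 = 0.3641
v/c = √(0.3641) = 0.6034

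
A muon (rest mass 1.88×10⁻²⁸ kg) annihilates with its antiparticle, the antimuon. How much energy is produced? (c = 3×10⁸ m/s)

Both particles have the same rest mass, so total mass = 2m
E = 2m·c² = 2 × 1.88×10⁻²⁸ × (3×10⁸)²
= 2 × 1.88×10⁻²⁸ × 9×10¹⁶
= 3.384×10⁻¹¹ J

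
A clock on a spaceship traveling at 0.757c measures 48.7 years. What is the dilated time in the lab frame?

Proper time Δt₀ = 48.7 years
γ = 1/√(1 - 0.757²) = 1.5304
Δt = γΔt₀ = 1.5304 × 48.7 = 74.53 years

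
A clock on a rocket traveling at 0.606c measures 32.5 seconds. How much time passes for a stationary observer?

Proper time Δt₀ = 32.5 seconds
γ = 1/√(1 - 0.606²) = 1.2571
Δt = γΔt₀ = 1.2571 × 32.5 = 40.86 seconds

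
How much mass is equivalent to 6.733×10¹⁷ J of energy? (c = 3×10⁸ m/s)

From E = mc², we get m = E/c²
c² = (3×10⁸)² = 9×10¹⁶ m²/s²
m = 6.733×10¹⁷ / 9×10¹⁶ = 7.481 kg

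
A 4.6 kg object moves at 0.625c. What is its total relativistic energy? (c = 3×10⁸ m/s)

γ = 1/√(1 - 0.625²) = 1.281
mc² = 4.6 × (3×10⁸)² = 4.140×10¹⁷ J
E = γmc² = 1.281 × 4.140×10¹⁷ = 5.303×10¹⁷ J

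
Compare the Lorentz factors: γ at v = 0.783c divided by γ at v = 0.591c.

γ₁ = 1/√(1 - 0.783²) = 1.608
γ₂ = 1/√(1 - 0.591²) = 1.240
γ₁/γ₂ = 1.608/1.240 = 1.297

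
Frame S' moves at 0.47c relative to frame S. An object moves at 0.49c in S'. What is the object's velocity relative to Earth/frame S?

u = (u' + v)/(1 + u'v/c²)
Numerator: 0.49 + 0.47 = 0.96
Denominator: 1 + 0.2303 = 1.2303
u = 0.96/1.2303 = 0.7803c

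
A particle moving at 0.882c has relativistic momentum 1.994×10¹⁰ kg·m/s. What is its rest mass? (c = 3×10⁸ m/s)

γ = 1/√(1 - 0.882²) = 2.122
v = 0.882 × 3×10⁸ = 2.646×10⁸ m/s
m = p/(γv) = 1.994×10¹⁰/(2.122 × 2.646×10⁸) = 35.51 kg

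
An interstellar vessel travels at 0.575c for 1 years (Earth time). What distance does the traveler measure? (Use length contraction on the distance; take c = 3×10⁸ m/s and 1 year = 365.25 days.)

Earth distance: d = v × t = 0.575c × 1 yr = 5.4437×10¹⁵ m
γ = 1.2223
d' = d/γ = 5.4437×10¹⁵/1.2223 = 4.454×10¹⁵ m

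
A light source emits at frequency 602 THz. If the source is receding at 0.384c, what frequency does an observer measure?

β = v/c = 0.384
(1-β)/(1+β) = 0.616/1.384 = 0.445087
Doppler factor = √(0.445087) = 0.6671
f_obs = 602 × 0.6671 = 401.6 THz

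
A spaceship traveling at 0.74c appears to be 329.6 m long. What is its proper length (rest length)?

Contracted length L = 329.6 m
γ = 1/√(1 - 0.74²) = 1.4868
L₀ = γL = 1.4868 × 329.6 = 490.0 m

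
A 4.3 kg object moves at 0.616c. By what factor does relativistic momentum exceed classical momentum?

p_rel = γmv, p_class = mv
Ratio = γ = 1/√(1 - 0.616²) = 1.269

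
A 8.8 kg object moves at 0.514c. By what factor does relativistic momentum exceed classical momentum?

p_rel = γmv, p_class = mv
Ratio = γ = 1/√(1 - 0.514²) = 1.166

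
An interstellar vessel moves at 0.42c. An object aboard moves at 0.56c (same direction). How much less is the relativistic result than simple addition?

Classical: u' + v = 0.56 + 0.42 = 0.98c
Relativistic: u = (0.56 + 0.42)/(1 + 0.2352) = 0.98/1.2352 = 0.7934c
Difference: 0.98 - 0.7934 = 0.1866c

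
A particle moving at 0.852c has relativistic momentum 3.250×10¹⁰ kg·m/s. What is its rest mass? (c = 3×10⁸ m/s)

γ = 1/√(1 - 0.852²) = 1.910
v = 0.852 × 3×10⁸ = 2.556×10⁸ m/s
m = p/(γv) = 3.250×10¹⁰/(1.910 × 2.556×10⁸) = 66.57 kg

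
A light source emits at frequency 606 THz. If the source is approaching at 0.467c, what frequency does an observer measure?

β = v/c = 0.467
(1+β)/(1-β) = 1.467/0.533 = 2.752
Doppler factor = √(2.752) = 1.659
f_obs = 606 × 1.659 = 1005 THz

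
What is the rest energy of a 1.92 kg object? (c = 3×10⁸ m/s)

c² = (3×10⁸)² = 9.000×10¹⁶ m²/s²
E₀ = mc² = 1.92 × 9.000×10¹⁶ = 1.728×10¹⁷ J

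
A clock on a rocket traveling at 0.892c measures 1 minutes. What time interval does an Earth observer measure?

Proper time Δt₀ = 1 minutes
γ = 1/√(1 - 0.892²) = 2.212
Δt = γΔt₀ = 2.212 × 1 = 2.212 minutes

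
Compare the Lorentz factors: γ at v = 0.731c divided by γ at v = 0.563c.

γ₁ = 1/√(1 - 0.731²) = 1.465
γ₂ = 1/√(1 - 0.563²) = 1.210
γ₁/γ₂ = 1.465/1.210 = 1.211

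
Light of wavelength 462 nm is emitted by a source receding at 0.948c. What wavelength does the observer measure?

β = 0.948
Wavelength Doppler factor = √(1.948/0.052) = √(37.462) = 6.121
λ_obs = 462 × 6.121 = 2828 nm (redshift)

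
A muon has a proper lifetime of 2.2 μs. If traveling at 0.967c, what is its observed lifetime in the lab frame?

Proper lifetime τ₀ = 2.2 μs
γ = 1/√(1 - 0.967²) = 3.925
τ = γτ₀ = 3.925 × 2.2 μs = 8.635 μs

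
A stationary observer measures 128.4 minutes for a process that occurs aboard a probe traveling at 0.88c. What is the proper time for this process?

Dilated time Δt = 128.4 minutes
γ = 1/√(1 - 0.88²) = 2.1054
Δt₀ = Δt/γ = 128.4/2.1054 = 60.99 minutes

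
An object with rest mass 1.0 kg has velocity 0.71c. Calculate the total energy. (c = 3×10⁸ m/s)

γ = 1/√(1 - 0.71²) = 1.420
mc² = 1.0 × (3×10⁸)² = 9.000×10¹⁶ J
E = γmc² = 1.420 × 9.000×10¹⁶ = 1.278×10¹⁷ J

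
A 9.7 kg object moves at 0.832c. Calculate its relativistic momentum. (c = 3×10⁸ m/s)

γ = 1/√(1 - 0.832²) = 1.8025
v = 0.832 × 3×10⁸ = 2.496×10⁸ m/s
p = γmv = 1.8025 × 9.7 × 2.496×10⁸ = 4.364×10⁹ kg·m/s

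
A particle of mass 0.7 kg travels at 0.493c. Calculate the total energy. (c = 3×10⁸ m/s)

γ = 1/√(1 - 0.493²) = 1.1494
mc² = 0.7 × (3×10⁸)² = 6.300×10¹⁶ J
E = γmc² = 1.1494 × 6.300×10¹⁶ = 7.241×10¹⁶ J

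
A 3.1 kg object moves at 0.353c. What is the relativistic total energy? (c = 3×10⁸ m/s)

γ = 1/√(1 - 0.353²) = 1.0688
mc² = 3.1 × (3×10⁸)² = 2.790×10¹⁷ J
E = γmc² = 1.0688 × 2.790×10¹⁷ = 2.982×10¹⁷ J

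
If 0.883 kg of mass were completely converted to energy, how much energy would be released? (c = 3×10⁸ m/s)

Using E = mc²:
c² = (3×10⁸)² = 9×10¹⁶ m²/s²
E = 0.883 × 9×10¹⁶ = 7.947×10¹⁶ J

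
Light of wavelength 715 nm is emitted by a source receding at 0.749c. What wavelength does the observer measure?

β = 0.749
Wavelength Doppler factor = √(1.749/0.251) = √(6.968) = 2.6397
λ_obs = 715 × 2.6397 = 1887 nm (redshift)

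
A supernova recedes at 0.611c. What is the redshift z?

β = 0.611
(1+β)/(1-β) = 1.611/0.389 = 4.141
√(4.141) = 2.035
z = 2.035 - 1 = 1.035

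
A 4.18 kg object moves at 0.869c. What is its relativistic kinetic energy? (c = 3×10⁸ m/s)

γ = 1/√(1 - 0.869²) = 2.021
γ - 1 = 1.021
KE = (γ-1)mc² = 1.021 × 4.18 × (3×10⁸)² = 3.841×10¹⁷ J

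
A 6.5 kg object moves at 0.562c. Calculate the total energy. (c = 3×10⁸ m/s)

γ = 1/√(1 - 0.562²) = 1.209
mc² = 6.5 × (3×10⁸)² = 5.850×10¹⁷ J
E = γmc² = 1.209 × 5.850×10¹⁷ = 7.073×10¹⁷ J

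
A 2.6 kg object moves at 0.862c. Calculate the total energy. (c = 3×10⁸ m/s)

γ = 1/√(1 - 0.862²) = 1.9727
mc² = 2.6 × (3×10⁸)² = 2.340×10¹⁷ J
E = γmc² = 1.9727 × 2.340×10¹⁷ = 4.616×10¹⁷ J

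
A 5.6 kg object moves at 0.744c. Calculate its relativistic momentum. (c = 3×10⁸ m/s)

γ = 1/√(1 - 0.744²) = 1.497
v = 0.744 × 3×10⁸ = 2.232×10⁸ m/s
p = γmv = 1.497 × 5.6 × 2.232×10⁸ = 1.871×10⁹ kg·m/s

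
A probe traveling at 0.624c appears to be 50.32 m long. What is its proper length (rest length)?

Contracted length L = 50.32 m
γ = 1/√(1 - 0.624²) = 1.27971
L₀ = γL = 1.27971 × 50.32 = 64.40 m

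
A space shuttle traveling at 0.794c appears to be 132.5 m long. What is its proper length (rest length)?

Contracted length L = 132.5 m
γ = 1/√(1 - 0.794²) = 1.645
L₀ = γL = 1.645 × 132.5 = 218.0 m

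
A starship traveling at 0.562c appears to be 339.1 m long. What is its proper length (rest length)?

Contracted length L = 339.1 m
γ = 1/√(1 - 0.562²) = 1.209
L₀ = γL = 1.209 × 339.1 = 410.0 m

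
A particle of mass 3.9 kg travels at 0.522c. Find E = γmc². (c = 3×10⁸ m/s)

γ = 1/√(1 - 0.522²) = 1.1724
mc² = 3.9 × (3×10⁸)² = 3.510×10¹⁷ J
E = γmc² = 1.1724 × 3.510×10¹⁷ = 4.115×10¹⁷ J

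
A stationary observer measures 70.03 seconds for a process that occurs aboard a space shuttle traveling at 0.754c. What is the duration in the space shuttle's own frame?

Dilated time Δt = 70.03 seconds
γ = 1/√(1 - 0.754²) = 1.5224
Δt₀ = Δt/γ = 70.03/1.5224 = 46.00 seconds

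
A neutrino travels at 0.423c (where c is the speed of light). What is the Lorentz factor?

v/c = 0.423, so (v/c)² = 0.178929
1 - (v/c)² = 0.821071
γ = 1/√(0.821071) = 1.104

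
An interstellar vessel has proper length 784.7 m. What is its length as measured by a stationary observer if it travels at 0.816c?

Proper length L₀ = 784.7 m
γ = 1/√(1 - 0.816²) = 1.730
L = L₀/γ = 784.7/1.730 = 453.6 m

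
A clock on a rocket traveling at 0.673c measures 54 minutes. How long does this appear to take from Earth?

Proper time Δt₀ = 54 minutes
γ = 1/√(1 - 0.673²) = 1.352
Δt = γΔt₀ = 1.352 × 54 = 73.01 minutes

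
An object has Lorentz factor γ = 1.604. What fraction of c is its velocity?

From γ = 1/√(1 - v²/c²):
1/γ² = 1/1.604² = 0.3887
v²/c² = 1 - 0.3887 = 0.6113
v/c = √(0.6113) = 0.7819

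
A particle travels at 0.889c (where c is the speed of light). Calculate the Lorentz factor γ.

v/c = 0.889, so (v/c)² = 0.790321
1 - (v/c)² = 0.209679
γ = 1/√(0.209679) = 2.184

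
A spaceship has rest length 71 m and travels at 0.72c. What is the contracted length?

Proper length L₀ = 71 m
γ = 1/√(1 - 0.72²) = 1.441
L = L₀/γ = 71/1.441 = 49.27 m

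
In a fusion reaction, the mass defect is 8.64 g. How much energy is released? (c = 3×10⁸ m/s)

Convert mass defect: Δm = 8.64 g = 0.00864 kg
E = Δm·c² = 0.00864 × (3×10⁸)²
= 0.00864 × 9×10¹⁶ = 7.776×10¹⁴ J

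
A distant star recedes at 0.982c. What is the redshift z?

β = 0.982
(1+β)/(1-β) = 1.982/0.018 = 110.1
√(110.1) = 10.493
z = 10.493 - 1 = 9.493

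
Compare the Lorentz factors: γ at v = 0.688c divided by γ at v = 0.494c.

γ₁ = 1/√(1 - 0.688²) = 1.378
γ₂ = 1/√(1 - 0.494²) = 1.150
γ₁/γ₂ = 1.378/1.150 = 1.198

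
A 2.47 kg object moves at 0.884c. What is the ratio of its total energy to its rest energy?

E = γmc², E₀ = mc²
E/E₀ = γ = 1/√(1 - 0.884²) = 2.139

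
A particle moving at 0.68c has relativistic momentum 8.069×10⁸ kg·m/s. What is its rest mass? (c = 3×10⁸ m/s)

γ = 1/√(1 - 0.68²) = 1.364
v = 0.68 × 3×10⁸ = 2.040×10⁸ m/s
m = p/(γv) = 8.069×10⁸/(1.364 × 2.040×10⁸) = 2.900 kg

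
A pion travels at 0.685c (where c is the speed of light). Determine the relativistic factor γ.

v/c = 0.685, so (v/c)² = 0.469225
1 - (v/c)² = 0.530775
γ = 1/√(0.530775) = 1.373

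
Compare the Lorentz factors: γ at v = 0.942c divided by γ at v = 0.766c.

γ₁ = 1/√(1 - 0.942²) = 2.980
γ₂ = 1/√(1 - 0.766²) = 1.556
γ₁/γ₂ = 2.980/1.556 = 1.915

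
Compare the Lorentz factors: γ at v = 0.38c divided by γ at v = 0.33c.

γ₁ = 1/√(1 - 0.38²) = 1.081
γ₂ = 1/√(1 - 0.33²) = 1.059
γ₁/γ₂ = 1.081/1.059 = 1.021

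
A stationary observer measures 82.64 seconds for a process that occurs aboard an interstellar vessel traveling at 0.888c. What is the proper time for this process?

Dilated time Δt = 82.64 seconds
γ = 1/√(1 - 0.888²) = 2.175
Δt₀ = Δt/γ = 82.64/2.175 = 38.00 seconds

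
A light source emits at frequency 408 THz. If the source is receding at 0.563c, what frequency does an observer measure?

β = v/c = 0.563
(1-β)/(1+β) = 0.437/1.563 = 0.27959
Doppler factor = √(0.27959) = 0.52876
f_obs = 408 × 0.52876 = 215.7 THz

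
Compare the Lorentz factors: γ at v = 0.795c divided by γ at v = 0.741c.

γ₁ = 1/√(1 - 0.795²) = 1.649
γ₂ = 1/√(1 - 0.741²) = 1.489
γ₁/γ₂ = 1.649/1.489 = 1.107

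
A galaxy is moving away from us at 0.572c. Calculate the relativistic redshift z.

β = 0.572
(1+β)/(1-β) = 1.572/0.428 = 3.673
√(3.673) = 1.9165
z = 1.9165 - 1 = 0.9165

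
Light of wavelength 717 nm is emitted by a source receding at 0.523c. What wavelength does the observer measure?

β = 0.523
Wavelength Doppler factor = √(1.523/0.477) = √(3.193) = 1.787
λ_obs = 717 × 1.787 = 1281 nm (redshift)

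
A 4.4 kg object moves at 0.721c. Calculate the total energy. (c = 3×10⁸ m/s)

γ = 1/√(1 - 0.721²) = 1.4431
mc² = 4.4 × (3×10⁸)² = 3.960×10¹⁷ J
E = γmc² = 1.4431 × 3.960×10¹⁷ = 5.715×10¹⁷ J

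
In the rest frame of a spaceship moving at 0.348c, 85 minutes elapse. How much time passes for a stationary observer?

Proper time Δt₀ = 85 minutes
γ = 1/√(1 - 0.348²) = 1.0667
Δt = γΔt₀ = 1.0667 × 85 = 90.67 minutes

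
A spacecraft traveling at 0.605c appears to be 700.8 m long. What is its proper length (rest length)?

Contracted length L = 700.8 m
γ = 1/√(1 - 0.605²) = 1.256
L₀ = γL = 1.256 × 700.8 = 880.2 m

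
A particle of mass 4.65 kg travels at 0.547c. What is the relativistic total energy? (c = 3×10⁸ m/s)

γ = 1/√(1 - 0.547²) = 1.1946
mc² = 4.65 × (3×10⁸)² = 4.185×10¹⁷ J
E = γmc² = 1.1946 × 4.185×10¹⁷ = 4.999×10¹⁷ J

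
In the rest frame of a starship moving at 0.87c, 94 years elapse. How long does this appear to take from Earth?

Proper time Δt₀ = 94 years
γ = 1/√(1 - 0.87²) = 2.028
Δt = γΔt₀ = 2.028 × 94 = 190.6 years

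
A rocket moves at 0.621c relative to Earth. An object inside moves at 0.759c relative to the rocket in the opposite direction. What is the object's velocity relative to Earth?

Object's velocity in rocket frame is u' = -0.759c
u = (u' + v)/(1 + u'v/c²) = (v - 0.759)/(1 - 0.759·v/c²)
Numerator: 0.621 - 0.759 = -0.138
Denominator: 1 - 0.471339 = 0.528661
u = -0.138/0.528661 = -0.2610c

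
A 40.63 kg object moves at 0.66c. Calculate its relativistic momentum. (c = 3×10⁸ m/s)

γ = 1/√(1 - 0.66²) = 1.331
v = 0.66 × 3×10⁸ = 1.980×10⁸ m/s
p = γmv = 1.331 × 40.63 × 1.980×10⁸ = 1.071×10¹⁰ kg·m/s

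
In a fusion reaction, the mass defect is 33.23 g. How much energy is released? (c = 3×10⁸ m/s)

Convert mass defect: Δm = 33.23 g = 0.03323 kg
E = Δm·c² = 0.03323 × (3×10⁸)²
= 0.03323 × 9×10¹⁶ = 2.991×10¹⁵ J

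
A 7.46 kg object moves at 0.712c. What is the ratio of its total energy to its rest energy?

E = γmc², E₀ = mc²
E/E₀ = γ = 1/√(1 - 0.712²) = 1.424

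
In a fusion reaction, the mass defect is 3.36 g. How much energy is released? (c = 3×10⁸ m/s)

Convert mass defect: Δm = 3.36 g = 0.00336 kg
E = Δm·c² = 0.00336 × (3×10⁸)²
= 0.00336 × 9×10¹⁶ = 3.024×10¹⁴ J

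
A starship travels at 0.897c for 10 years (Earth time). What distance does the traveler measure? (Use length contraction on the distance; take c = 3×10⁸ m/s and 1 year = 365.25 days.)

Earth distance: d = v × t = 0.897c × 10 yr = 8.492×10¹⁶ m
γ = 2.262
d' = d/γ = 8.492×10¹⁶/2.262 = 3.754×10¹⁶ m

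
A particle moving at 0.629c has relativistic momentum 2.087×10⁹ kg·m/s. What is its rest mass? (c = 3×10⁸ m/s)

γ = 1/√(1 - 0.629²) = 1.2863
v = 0.629 × 3×10⁸ = 1.887×10⁸ m/s
m = p/(γv) = 2.087×10⁹/(1.2863 × 1.887×10⁸) = 8.598 kg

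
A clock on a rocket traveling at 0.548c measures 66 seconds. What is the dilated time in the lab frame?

Proper time Δt₀ = 66 seconds
γ = 1/√(1 - 0.548²) = 1.1955
Δt = γΔt₀ = 1.1955 × 66 = 78.90 seconds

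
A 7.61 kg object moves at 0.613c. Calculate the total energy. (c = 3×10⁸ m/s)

γ = 1/√(1 - 0.613²) = 1.2657
mc² = 7.61 × (3×10⁸)² = 6.849×10¹⁷ J
E = γmc² = 1.2657 × 6.849×10¹⁷ = 8.669×10¹⁷ J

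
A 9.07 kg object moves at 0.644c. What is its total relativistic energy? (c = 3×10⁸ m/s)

γ = 1/√(1 - 0.644²) = 1.307
mc² = 9.07 × (3×10⁸)² = 8.163×10¹⁷ J
E = γmc² = 1.307 × 8.163×10¹⁷ = 1.067×10¹⁸ J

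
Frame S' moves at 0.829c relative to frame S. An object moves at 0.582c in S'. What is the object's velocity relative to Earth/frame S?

u = (u' + v)/(1 + u'v/c²)
Numerator: 0.582 + 0.829 = 1.411
Denominator: 1 + 0.482478 = 1.482478
u = 1.411/1.482478 = 0.9518c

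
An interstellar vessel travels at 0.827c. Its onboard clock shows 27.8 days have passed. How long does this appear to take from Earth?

Proper time Δt₀ = 27.8 days
γ = 1/√(1 - 0.827²) = 1.7787
Δt = γΔt₀ = 1.7787 × 27.8 = 49.45 days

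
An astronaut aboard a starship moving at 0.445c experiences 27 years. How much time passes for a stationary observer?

Proper time Δt₀ = 27 years
γ = 1/√(1 - 0.445²) = 1.1167
Δt = γΔt₀ = 1.1167 × 27 = 30.15 years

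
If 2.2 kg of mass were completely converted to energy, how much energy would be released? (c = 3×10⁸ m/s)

Using E = mc²:
c² = (3×10⁸)² = 9×10¹⁶ m²/s²
E = 2.2 × 9×10¹⁶ = 1.980×10¹⁷ J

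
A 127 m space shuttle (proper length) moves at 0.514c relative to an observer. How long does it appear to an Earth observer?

Proper length L₀ = 127 m
γ = 1/√(1 - 0.514²) = 1.166
L = L₀/γ = 127/1.166 = 108.9 m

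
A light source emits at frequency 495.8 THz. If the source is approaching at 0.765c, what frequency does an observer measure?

β = v/c = 0.765
(1+β)/(1-β) = 1.765/0.235 = 7.511
Doppler factor = √(7.511) = 2.741
f_obs = 495.8 × 2.741 = 1359 THz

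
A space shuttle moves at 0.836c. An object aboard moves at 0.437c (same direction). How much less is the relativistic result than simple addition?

Classical: u' + v = 0.437 + 0.836 = 1.273c
Relativistic: u = (0.437 + 0.836)/(1 + 0.365332) = 1.273/1.365332 = 0.9324c
Difference: 1.273 - 0.9324 = 0.3406c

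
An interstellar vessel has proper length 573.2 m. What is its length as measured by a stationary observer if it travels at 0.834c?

Proper length L₀ = 573.2 m
γ = 1/√(1 - 0.834²) = 1.812
L = L₀/γ = 573.2/1.812 = 316.3 m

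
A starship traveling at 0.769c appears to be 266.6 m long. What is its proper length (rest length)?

Contracted length L = 266.6 m
γ = 1/√(1 - 0.769²) = 1.56434
L₀ = γL = 1.56434 × 266.6 = 417.1 m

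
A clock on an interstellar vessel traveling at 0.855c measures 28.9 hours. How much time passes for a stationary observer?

Proper time Δt₀ = 28.9 hours
γ = 1/√(1 - 0.855²) = 1.928
Δt = γΔt₀ = 1.928 × 28.9 = 55.72 hours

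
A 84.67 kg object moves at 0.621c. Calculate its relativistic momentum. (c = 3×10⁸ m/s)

γ = 1/√(1 - 0.621²) = 1.2758
v = 0.621 × 3×10⁸ = 1.863×10⁸ m/s
p = γmv = 1.2758 × 84.67 × 1.863×10⁸ = 2.012×10¹⁰ kg·m/s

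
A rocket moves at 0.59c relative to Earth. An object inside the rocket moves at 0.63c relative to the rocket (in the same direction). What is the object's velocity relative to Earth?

u = (u' + v)/(1 + u'v/c²)
Numerator: 0.63 + 0.59 = 1.22
Denominator: 1 + 0.3717 = 1.3717
u = 1.22/1.3717 = 0.8894c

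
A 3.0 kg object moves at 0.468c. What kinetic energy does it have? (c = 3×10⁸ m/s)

γ = 1/√(1 - 0.468²) = 1.13157
γ - 1 = 0.13157
KE = (γ-1)mc² = 0.13157 × 3.0 × (3×10⁸)² = 3.552×10¹⁶ J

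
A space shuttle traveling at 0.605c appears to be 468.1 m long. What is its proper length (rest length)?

Contracted length L = 468.1 m
γ = 1/√(1 - 0.605²) = 1.256
L₀ = γL = 1.256 × 468.1 = 587.9 m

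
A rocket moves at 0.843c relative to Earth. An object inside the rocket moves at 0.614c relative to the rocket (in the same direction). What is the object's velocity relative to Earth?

u = (u' + v)/(1 + u'v/c²)
Numerator: 0.614 + 0.843 = 1.457
Denominator: 1 + 0.517602 = 1.517602
u = 1.457/1.517602 = 0.9601c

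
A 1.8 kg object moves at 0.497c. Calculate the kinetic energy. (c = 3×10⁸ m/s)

γ = 1/√(1 - 0.497²) = 1.1524
γ - 1 = 0.1524
KE = (γ-1)mc² = 0.1524 × 1.8 × (3×10⁸)² = 2.469×10¹⁶ J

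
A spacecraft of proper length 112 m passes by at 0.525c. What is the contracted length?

Proper length L₀ = 112 m
γ = 1/√(1 - 0.525²) = 1.175
L = L₀/γ = 112/1.175 = 95.32 m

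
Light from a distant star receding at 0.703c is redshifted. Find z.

β = 0.703
(1+β)/(1-β) = 1.703/0.297 = 5.734
√(5.734) = 2.395
z = 2.395 - 1 = 1.395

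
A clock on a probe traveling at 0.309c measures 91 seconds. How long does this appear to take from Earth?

Proper time Δt₀ = 91 seconds
γ = 1/√(1 - 0.309²) = 1.05146
Δt = γΔt₀ = 1.05146 × 91 = 95.68 seconds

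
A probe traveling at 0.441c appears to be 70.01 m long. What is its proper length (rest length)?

Contracted length L = 70.01 m
γ = 1/√(1 - 0.441²) = 1.114197
L₀ = γL = 1.114197 × 70.01 = 78.00 m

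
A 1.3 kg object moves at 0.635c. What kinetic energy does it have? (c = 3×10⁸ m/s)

γ = 1/√(1 - 0.635²) = 1.29448
γ - 1 = 0.29448
KE = (γ-1)mc² = 0.29448 × 1.3 × (3×10⁸)² = 3.445×10¹⁶ J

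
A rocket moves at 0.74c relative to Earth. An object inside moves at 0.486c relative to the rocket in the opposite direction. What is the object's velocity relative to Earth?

Object's velocity in rocket frame is u' = -0.486c
u = (u' + v)/(1 + u'v/c²) = (v - 0.486)/(1 - 0.486·v/c²)
Numerator: 0.74 - 0.486 = 0.254
Denominator: 1 - 0.35964 = 0.64036
u = 0.254/0.64036 = 0.3967c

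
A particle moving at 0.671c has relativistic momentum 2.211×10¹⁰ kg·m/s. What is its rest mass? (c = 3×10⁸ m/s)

γ = 1/√(1 - 0.671²) = 1.3487
v = 0.671 × 3×10⁸ = 2.013×10⁸ m/s
m = p/(γv) = 2.211×10¹⁰/(1.3487 × 2.013×10⁸) = 81.44 kg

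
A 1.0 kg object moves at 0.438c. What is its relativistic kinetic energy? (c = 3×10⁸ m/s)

γ = 1/√(1 - 0.438²) = 1.11238
γ - 1 = 0.11238
KE = (γ-1)mc² = 0.11238 × 1.0 × (3×10⁸)² = 1.011×10¹⁶ J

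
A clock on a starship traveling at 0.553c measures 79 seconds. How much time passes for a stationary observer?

Proper time Δt₀ = 79 seconds
γ = 1/√(1 - 0.553²) = 1.2002
Δt = γΔt₀ = 1.2002 × 79 = 94.82 seconds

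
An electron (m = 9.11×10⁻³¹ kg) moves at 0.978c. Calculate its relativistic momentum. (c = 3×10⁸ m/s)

γ = 1/√(1 - 0.978²) = 4.794
v = 0.978 × 3×10⁸ = 2.934×10⁸ m/s
p = γmv = 4.794 × 9.11×10⁻³¹ × 2.934×10⁸ = 1.281×10⁻²¹ kg·m/s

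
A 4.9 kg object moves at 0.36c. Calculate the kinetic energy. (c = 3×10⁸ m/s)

γ = 1/√(1 - 0.36²) = 1.07187
γ - 1 = 0.07187
KE = (γ-1)mc² = 0.07187 × 4.9 × (3×10⁸)² = 3.169×10¹⁶ J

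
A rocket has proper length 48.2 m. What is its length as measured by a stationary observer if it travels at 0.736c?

Proper length L₀ = 48.2 m
γ = 1/√(1 - 0.736²) = 1.477
L = L₀/γ = 48.2/1.477 = 32.63 m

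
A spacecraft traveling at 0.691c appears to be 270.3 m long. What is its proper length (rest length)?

Contracted length L = 270.3 m
γ = 1/√(1 - 0.691²) = 1.3834
L₀ = γL = 1.3834 × 270.3 = 373.9 m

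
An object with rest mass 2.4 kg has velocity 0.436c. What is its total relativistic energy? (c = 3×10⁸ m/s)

γ = 1/√(1 - 0.436²) = 1.111
mc² = 2.4 × (3×10⁸)² = 2.160×10¹⁷ J
E = γmc² = 1.111 × 2.160×10¹⁷ = 2.400×10¹⁷ J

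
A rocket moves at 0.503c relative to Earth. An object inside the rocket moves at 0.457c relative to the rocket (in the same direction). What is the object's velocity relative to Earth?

u = (u' + v)/(1 + u'v/c²)
Numerator: 0.457 + 0.503 = 0.96
Denominator: 1 + 0.229871 = 1.229871
u = 0.96/1.229871 = 0.7806c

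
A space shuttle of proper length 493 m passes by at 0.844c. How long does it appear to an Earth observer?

Proper length L₀ = 493 m
γ = 1/√(1 - 0.844²) = 1.8645
L = L₀/γ = 493/1.8645 = 264.4 m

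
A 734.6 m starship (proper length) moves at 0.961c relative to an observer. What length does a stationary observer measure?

Proper length L₀ = 734.6 m
γ = 1/√(1 - 0.961²) = 3.616
L = L₀/γ = 734.6/3.616 = 203.2 m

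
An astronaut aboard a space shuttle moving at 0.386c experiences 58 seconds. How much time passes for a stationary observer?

Proper time Δt₀ = 58 seconds
γ = 1/√(1 - 0.386²) = 1.084
Δt = γΔt₀ = 1.084 × 58 = 62.87 seconds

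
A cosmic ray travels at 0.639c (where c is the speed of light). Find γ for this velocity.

v/c = 0.639, so (v/c)² = 0.408321
1 - (v/c)² = 0.591679
γ = 1/√(0.591679) = 1.300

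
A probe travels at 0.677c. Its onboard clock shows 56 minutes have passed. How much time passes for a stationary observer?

Proper time Δt₀ = 56 minutes
γ = 1/√(1 - 0.677²) = 1.3587
Δt = γΔt₀ = 1.3587 × 56 = 76.09 minutes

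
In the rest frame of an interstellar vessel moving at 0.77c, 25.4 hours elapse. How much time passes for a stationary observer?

Proper time Δt₀ = 25.4 hours
γ = 1/√(1 - 0.77²) = 1.5673
Δt = γΔt₀ = 1.5673 × 25.4 = 39.81 hours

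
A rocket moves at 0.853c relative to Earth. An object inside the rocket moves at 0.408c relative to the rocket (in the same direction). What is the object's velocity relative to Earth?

u = (u' + v)/(1 + u'v/c²)
Numerator: 0.408 + 0.853 = 1.261
Denominator: 1 + 0.348024 = 1.348024
u = 1.261/1.348024 = 0.9354c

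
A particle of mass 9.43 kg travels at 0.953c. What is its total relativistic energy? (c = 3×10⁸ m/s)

γ = 1/√(1 - 0.953²) = 3.3007
mc² = 9.43 × (3×10⁸)² = 8.487×10¹⁷ J
E = γmc² = 3.3007 × 8.487×10¹⁷ = 2.801×10¹⁸ J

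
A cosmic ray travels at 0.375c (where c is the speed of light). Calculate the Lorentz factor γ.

v/c = 0.375, so (v/c)² = 0.140625
1 - (v/c)² = 0.859375
γ = 1/√(0.859375) = 1.079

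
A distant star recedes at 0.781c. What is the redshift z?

β = 0.781
(1+β)/(1-β) = 1.781/0.219 = 8.132
√(8.132) = 2.852
z = 2.852 - 1 = 1.852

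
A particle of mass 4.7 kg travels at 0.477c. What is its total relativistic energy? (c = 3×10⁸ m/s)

γ = 1/√(1 - 0.477²) = 1.1378
mc² = 4.7 × (3×10⁸)² = 4.230×10¹⁷ J
E = γmc² = 1.1378 × 4.230×10¹⁷ = 4.813×10¹⁷ J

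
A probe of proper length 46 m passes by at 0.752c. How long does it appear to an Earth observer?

Proper length L₀ = 46 m
γ = 1/√(1 - 0.752²) = 1.517
L = L₀/γ = 46/1.517 = 30.32 m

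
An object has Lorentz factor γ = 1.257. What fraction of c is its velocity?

From γ = 1/√(1 - v²/c²):
1/γ² = 1/1.257² = 0.6329
v²/c² = 1 - 0.6329 = 0.3671
v/c = √(0.3671) = 0.6059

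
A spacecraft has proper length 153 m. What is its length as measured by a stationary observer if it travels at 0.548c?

Proper length L₀ = 153 m
γ = 1/√(1 - 0.548²) = 1.195
L = L₀/γ = 153/1.195 = 128.0 m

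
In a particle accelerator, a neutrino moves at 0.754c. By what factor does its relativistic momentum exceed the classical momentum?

p_rel = γmv, p_class = mv
Ratio = γ = 1/√(1 - 0.754²)
= 1/√(0.431484) = 1.522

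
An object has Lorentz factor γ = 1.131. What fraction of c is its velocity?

From γ = 1/√(1 - v²/c²):
1/γ² = 1/1.131² = 0.78176
v²/c² = 1 - 0.78176 = 0.21824
v/c = √(0.21824) = 0.4672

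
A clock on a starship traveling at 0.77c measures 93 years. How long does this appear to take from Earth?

Proper time Δt₀ = 93 years
γ = 1/√(1 - 0.77²) = 1.5673
Δt = γΔt₀ = 1.5673 × 93 = 145.8 years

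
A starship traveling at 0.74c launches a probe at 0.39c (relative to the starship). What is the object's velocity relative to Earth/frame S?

u = (u' + v)/(1 + u'v/c²)
Numerator: 0.39 + 0.74 = 1.13
Denominator: 1 + 0.2886 = 1.2886
u = 1.13/1.2886 = 0.8769c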